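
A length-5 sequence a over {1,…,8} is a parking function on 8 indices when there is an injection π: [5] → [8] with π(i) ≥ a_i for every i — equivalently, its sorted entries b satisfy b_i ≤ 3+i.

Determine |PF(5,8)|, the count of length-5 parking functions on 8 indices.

Count = (9−5)·9^(5−1) = 4 · 6561 = 26244 (Konheim–Weiss)
Check (2,1,3,1,8) → sorted (1,1,2,3,8): b_i ≤ 3+i ∀i, a PF.

26244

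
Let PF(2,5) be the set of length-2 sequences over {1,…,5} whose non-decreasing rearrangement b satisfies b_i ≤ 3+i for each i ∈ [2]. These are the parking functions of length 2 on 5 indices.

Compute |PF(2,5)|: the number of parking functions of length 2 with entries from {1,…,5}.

24

|PF(2,5)| = (6−2)·6^(2−1) = 4 · 6 = 24 (Konheim–Weiss)
E.g. (2,5) → sorted (2,5): b_i ≤ 3+i ∀i, a PF.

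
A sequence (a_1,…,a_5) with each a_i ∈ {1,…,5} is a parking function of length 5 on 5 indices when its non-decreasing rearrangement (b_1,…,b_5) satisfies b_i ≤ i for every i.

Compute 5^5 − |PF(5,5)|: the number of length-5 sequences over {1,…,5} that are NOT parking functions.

1829

|PF| = (6−5)·6^(5−1) = 1·1296 = 1296
One tuple (1,2,4,4,5) → sorted (1,2,4,4,5): b_3=4>3, not a PF.
5^5 − 1296 = 3125 − 1296 = 1829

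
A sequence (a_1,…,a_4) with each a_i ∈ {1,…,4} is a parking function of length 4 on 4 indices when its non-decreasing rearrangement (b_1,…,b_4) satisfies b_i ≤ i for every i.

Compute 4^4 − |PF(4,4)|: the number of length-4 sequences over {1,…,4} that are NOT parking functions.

131

#PF = (4+1−4)·(4+1)^{4−1} = 1×125 = 125
Example (2,4,3,2) → sorted (2,2,3,4): b_1=2>1, not a PF.
So 256 − 125 = 131 fail.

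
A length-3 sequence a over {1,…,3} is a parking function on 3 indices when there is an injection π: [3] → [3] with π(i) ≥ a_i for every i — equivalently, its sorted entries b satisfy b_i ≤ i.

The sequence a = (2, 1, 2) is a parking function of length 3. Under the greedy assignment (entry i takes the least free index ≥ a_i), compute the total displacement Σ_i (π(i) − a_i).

1

Σπ = 3·4/2 = 6 (π permutes [3]); Σa = 2+1+2 = 5; disp = 6−5 = 1.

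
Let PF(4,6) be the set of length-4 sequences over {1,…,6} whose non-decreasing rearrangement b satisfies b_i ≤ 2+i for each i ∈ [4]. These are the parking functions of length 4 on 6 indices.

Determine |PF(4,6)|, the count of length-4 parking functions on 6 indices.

#PF = 3·7^3 = 3×343 = 1029 [KW]
Example (6,3,3,2) → sorted (2,3,3,6): b_i ≤ 2+i ∀i, a PF.

1029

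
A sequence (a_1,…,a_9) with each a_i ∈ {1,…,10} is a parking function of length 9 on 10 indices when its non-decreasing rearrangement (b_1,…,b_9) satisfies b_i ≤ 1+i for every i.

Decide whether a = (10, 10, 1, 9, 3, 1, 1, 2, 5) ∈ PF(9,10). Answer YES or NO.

Rearranged: b = (1, 1, 1, 2, 3, 5, 9, 10, 10).
  b_1=1 ≤ 2
  b_2=1 ≤ 3
  b_3=1 ≤ 4
  b_4=2 ≤ 5
  b_5=3 ≤ 6
  b_6=5 ≤ 7
  b_7=9 > 8
  fails at i=7 ⇒ NO

NO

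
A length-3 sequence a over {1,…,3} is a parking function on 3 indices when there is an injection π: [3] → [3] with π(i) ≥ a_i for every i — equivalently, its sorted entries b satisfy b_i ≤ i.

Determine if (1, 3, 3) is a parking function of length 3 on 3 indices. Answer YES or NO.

Order a: b = (1, 3, 3).
  b_1=1 ≤ 1
  b_2=3 > 2
  fails at i=2 ⇒ NO

NO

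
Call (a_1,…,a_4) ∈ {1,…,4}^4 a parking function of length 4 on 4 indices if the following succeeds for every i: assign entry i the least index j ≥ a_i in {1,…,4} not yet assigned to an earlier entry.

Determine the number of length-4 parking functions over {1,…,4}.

125

|PF(4,4)| = (4+1−4)·(4+1)^{4−1} = 1·125 = 125 [KW]
Check (1,1,3,4) → sorted (1,1,3,4): b_i ≤ i ∀i, a PF.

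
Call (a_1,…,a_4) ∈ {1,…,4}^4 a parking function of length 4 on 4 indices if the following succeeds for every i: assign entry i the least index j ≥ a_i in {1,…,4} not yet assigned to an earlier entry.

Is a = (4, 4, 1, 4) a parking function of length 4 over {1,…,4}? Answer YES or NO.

NO

Rearranged: b = (1, 4, 4, 4).
  b_1=1 ≤ 1
  b_2=4 > 2
  fails at i=2 ⇒ NO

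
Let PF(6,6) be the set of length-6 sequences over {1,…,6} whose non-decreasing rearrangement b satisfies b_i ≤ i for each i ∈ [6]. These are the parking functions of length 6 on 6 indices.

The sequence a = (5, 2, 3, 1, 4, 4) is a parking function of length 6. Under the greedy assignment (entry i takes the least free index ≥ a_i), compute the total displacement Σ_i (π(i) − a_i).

Σπ = 6·7/2 = 21 (π permutes [6]); Σa = 5+2+3+1+4+4 = 19; disp = 21−19 = 2.

2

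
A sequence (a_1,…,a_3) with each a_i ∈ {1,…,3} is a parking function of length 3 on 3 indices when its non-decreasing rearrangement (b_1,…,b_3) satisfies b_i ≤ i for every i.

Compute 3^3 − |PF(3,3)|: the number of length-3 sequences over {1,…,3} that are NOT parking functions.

11

Count = (4−3)·4^(3−1) = 1×16 = 16
Example (1,3,3) → sorted (1,3,3): b_2=3>2, not a PF.
Total 27; non-PF = 27−16 = 11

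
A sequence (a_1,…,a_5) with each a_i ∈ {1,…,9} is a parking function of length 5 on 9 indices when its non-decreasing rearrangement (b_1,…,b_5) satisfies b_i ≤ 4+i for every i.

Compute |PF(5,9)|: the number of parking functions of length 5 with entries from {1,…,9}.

#PF = (9−5+1)·(9+1)^(5−1) = 5·10000 = 50000 [KW]
Check (2,9,8,1,1) → sorted (1,1,2,8,9): b_i ≤ 4+i ∀i, a PF.

50000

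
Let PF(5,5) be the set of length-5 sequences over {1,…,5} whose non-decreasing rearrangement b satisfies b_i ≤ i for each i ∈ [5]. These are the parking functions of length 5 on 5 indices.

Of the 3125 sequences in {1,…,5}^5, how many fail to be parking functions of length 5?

|PF| = (6−5)·6^(5−1) = 1 · 1296 = 1296 (Konheim–Weiss)
One tuple (3,2,4,4,5) → sorted (2,3,4,4,5): b_1=2>1, not a PF.
Total 3125; non-PF = 3125−1296 = 1829

1829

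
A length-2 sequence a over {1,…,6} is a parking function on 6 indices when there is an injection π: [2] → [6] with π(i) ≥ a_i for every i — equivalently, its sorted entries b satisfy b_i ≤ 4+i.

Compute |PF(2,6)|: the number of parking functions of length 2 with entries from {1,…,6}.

35

Count = 5·7^1 = 5 · 7 = 35 (Konheim–Weiss)
Check (2,5) → sorted (2,5): b_i ≤ 4+i ∀i, a PF.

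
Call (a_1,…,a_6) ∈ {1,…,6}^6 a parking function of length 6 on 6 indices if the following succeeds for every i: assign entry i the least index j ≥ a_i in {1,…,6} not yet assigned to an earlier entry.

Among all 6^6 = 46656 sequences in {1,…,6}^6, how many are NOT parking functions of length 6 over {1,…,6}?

29849

|PF| = (6−6+1)·(6+1)^(6−1) = 1 · 16807 = 16807 (Konheim–Weiss)
Example (6,6,6,6,4,4) → sorted (4,4,6,6,6,6): b_1=4>1, not a PF.
Total 46656; non-PF = 46656−16807 = 29849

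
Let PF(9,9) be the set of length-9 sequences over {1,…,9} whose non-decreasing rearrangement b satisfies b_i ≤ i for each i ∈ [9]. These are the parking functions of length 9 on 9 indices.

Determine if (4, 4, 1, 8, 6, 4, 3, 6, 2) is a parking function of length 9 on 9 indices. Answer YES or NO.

YES

Rearranged: b = (1, 2, 3, 4, 4, 4, 6, 6, 8).
  b_1=1 ≤ 1
  b_2=2 ≤ 2
  b_3=3 ≤ 3
  b_4=4 ≤ 4
  b_5=4 ≤ 5
  b_6=4 ≤ 6
  b_7=6 ≤ 7
  b_8=6 ≤ 8
  b_9=8 ≤ 9
All bounds hold ⇒ YES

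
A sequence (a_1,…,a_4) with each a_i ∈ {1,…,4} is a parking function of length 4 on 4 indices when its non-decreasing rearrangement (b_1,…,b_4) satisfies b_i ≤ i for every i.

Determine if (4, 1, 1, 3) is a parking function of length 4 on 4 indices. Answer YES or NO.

Order a: b = (1, 1, 3, 4).
  b_1=1 ≤ 1
  b_2=1 ≤ 2
  b_3=3 ≤ 3
  b_4=4 ≤ 4
All bounds hold ⇒ YES

YES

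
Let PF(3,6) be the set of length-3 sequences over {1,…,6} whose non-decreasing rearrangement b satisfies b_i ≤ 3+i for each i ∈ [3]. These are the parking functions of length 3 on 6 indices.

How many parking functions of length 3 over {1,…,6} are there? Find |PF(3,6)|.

|PF(3,6)| = 4·7^2 = 4 · 49 = 196 (Pollak)
Check (1,3,2) → sorted (1,2,3): b_i ≤ 3+i ∀i, a PF.

196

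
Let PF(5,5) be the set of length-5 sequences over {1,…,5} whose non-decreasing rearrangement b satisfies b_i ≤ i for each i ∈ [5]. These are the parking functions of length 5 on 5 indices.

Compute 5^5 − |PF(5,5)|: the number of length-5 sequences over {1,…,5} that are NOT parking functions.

Count = (5+1−5)·(5+1)^{5−1} = 1×1296 = 1296 (Konheim–Weiss)
Example (4,2,4,4,5) → sorted (2,4,4,4,5): b_1=2>1, not a PF.
Total 3125; non-PF = 3125−1296 = 1829

1829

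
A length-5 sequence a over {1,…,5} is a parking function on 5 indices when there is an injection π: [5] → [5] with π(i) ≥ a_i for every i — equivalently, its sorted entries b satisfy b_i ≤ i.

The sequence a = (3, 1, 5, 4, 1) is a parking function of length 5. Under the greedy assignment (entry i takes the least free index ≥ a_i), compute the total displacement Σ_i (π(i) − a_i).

1

Σπ = 5·6/2 = 15 (π permutes [5]); Σa = 3+1+5+4+1 = 14; disp = 15−14 = 1.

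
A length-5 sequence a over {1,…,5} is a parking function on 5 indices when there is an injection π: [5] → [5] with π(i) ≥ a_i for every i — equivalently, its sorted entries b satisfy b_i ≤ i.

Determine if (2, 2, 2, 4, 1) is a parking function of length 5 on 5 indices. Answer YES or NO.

YES

Sorted: b = (1, 2, 2, 2, 4).
  b_1=1 ≤ 1
  b_2=2 ≤ 2
  b_3=2 ≤ 3
  b_4=2 ≤ 4
  b_5=4 ≤ 5
All bounds hold ⇒ YES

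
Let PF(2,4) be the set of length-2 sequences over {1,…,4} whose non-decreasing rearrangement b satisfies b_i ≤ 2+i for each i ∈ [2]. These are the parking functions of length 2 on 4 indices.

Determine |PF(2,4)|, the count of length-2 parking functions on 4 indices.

15

|PF(2,4)| = (5−2)·5^(2−1) = 3 · 5 = 15 [KW]
Example (2,4) → sorted (2,4): b_i ≤ 2+i ∀i, a PF.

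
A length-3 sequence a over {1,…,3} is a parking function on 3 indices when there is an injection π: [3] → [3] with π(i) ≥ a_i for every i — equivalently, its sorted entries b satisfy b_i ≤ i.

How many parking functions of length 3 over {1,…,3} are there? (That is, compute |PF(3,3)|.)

|PF(3,3)| = (3−3+1)·(3+1)^(3−1) = 1·16 = 16 (Konheim–Weiss)
E.g. (1,2,3) → sorted (1,2,3): b_i ≤ i ∀i, a PF.

16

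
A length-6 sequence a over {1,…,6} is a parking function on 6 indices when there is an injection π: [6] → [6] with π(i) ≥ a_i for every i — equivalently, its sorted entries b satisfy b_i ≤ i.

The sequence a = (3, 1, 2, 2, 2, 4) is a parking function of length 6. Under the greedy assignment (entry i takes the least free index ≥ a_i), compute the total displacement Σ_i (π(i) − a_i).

7

Σπ(i) = 1+…+6 = 21; Σa = 3+1+2+2+2+4 = 14; disp = 21−14 = 7.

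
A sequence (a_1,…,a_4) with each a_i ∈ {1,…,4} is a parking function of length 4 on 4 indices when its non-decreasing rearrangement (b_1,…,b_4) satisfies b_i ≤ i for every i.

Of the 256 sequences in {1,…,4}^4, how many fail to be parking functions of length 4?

#PF = 1·5^3 = 1 · 125 = 125 (Pollak)
Check (4,3,4,4) → sorted (3,4,4,4): b_1=3>1, not a PF.
4^4 − 125 = 256 − 125 = 131

131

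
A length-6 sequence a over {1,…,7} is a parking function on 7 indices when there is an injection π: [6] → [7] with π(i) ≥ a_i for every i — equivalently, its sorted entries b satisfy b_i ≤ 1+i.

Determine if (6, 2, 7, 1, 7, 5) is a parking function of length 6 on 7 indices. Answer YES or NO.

NO

Sorted: b = (1, 2, 5, 6, 7, 7).
  b_1=1 ≤ 2
  b_2=2 ≤ 3
  b_3=5 > 4
  fails at i=3 ⇒ NO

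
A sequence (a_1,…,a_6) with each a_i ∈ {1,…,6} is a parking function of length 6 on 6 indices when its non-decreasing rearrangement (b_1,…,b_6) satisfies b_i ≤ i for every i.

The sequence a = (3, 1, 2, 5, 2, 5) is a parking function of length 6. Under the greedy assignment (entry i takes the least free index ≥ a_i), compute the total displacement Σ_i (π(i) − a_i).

Σπ = 6·7/2 = 21 (π permutes [6]); Σa = 3+1+2+5+2+5 = 18; disp = 21−18 = 3.

3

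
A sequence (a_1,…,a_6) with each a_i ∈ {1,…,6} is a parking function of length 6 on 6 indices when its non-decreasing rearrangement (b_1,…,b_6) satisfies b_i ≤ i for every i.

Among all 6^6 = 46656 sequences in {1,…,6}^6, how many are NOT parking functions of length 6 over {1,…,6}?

Count = (7−6)·7^(6−1) = 1 · 16807 = 16807
Example (4,5,4,2,5,3) → sorted (2,3,4,4,5,5): b_1=2>1, not a PF.
Total 46656; non-PF = 46656−16807 = 29849

29849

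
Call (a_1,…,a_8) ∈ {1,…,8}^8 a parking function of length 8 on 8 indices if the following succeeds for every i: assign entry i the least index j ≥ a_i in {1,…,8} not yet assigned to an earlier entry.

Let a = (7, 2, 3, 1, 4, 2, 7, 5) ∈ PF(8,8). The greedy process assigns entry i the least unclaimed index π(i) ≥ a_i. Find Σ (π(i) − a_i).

Σπ = 8·9/2 = 36 (π permutes [8]); Σa = 7+2+3+1+4+2+7+5 = 31; disp = 36−31 = 5.

5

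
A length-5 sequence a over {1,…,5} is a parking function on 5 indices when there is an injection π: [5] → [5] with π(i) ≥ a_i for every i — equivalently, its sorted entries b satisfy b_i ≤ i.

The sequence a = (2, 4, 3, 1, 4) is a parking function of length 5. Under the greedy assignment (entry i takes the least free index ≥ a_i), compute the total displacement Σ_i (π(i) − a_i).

Σπ = 5·6/2 = 15 (π permutes [5]); Σa = 2+4+3+1+4 = 14; disp = 15−14 = 1.

1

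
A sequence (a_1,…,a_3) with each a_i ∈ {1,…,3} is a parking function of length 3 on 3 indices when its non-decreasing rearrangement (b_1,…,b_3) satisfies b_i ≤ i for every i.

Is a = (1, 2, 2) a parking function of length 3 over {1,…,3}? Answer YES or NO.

Sorted: b = (1, 2, 2).
  b_1=1 ≤ 1
  b_2=2 ≤ 2
  b_3=2 ≤ 3
All bounds hold ⇒ YES

YES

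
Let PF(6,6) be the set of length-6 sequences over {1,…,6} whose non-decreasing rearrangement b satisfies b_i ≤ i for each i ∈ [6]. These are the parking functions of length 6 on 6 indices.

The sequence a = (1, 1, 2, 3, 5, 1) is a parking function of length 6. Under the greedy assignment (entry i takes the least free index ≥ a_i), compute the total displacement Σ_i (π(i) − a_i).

Σπ = 21 ({1..6} each once); Σa = 1+1+2+3+5+1 = 13; disp = 21−13 = 8.

8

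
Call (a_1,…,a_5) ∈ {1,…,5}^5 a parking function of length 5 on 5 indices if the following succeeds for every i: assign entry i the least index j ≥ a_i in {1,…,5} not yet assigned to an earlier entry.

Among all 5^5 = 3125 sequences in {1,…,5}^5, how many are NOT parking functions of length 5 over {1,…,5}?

1829

|PF| = (5+1−5)·(5+1)^{5−1} = 1·1296 = 1296
One tuple (4,5,5,2,4) → sorted (2,4,4,5,5): b_1=2>1, not a PF.
5^5 − 1296 = 3125 − 1296 = 1829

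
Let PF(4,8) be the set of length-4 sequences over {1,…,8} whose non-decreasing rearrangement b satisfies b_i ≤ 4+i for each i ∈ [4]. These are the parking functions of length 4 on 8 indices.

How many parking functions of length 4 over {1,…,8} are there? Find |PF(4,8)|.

3645

Count = (8+1−4)·(8+1)^{4−1} = 5·729 = 3645 (Pollak)
One tuple (8,4,2,2) → sorted (2,2,4,8): b_i ≤ 4+i ∀i, a PF.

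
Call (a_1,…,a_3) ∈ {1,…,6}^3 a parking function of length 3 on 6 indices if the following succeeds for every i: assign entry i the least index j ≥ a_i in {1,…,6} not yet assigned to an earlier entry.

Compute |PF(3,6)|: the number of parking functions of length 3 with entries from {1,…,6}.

196

Count = 4·7^2 = 4 · 49 = 196 [KW]
E.g. (5,2,3) → sorted (2,3,5): b_i ≤ 3+i ∀i, a PF.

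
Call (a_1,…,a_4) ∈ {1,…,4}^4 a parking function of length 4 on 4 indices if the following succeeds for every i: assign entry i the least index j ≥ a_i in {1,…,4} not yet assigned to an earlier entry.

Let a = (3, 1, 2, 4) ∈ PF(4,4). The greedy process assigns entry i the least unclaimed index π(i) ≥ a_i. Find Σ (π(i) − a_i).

0

Σπ(i) = 1+…+4 = 10; Σa = 3+1+2+4 = 10; disp = 10−10 = 0.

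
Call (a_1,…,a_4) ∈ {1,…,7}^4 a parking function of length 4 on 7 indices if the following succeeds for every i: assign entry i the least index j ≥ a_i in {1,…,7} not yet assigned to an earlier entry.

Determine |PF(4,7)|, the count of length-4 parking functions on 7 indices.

2048

#PF = (7−4+1)·(7+1)^(4−1) = 4×512 = 2048 (Pollak)
E.g. (7,2,1,5) → sorted (1,2,5,7): b_i ≤ 3+i ∀i, a PF.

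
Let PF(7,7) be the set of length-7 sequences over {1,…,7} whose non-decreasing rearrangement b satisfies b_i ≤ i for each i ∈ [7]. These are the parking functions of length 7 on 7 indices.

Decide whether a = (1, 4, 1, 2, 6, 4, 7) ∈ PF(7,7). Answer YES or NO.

YES

Rearranged: b = (1, 1, 2, 4, 4, 6, 7).
  b_1=1 ≤ 1
  b_2=1 ≤ 2
  b_3=2 ≤ 3
  b_4=4 ≤ 4
  b_5=4 ≤ 5
  b_6=6 ≤ 6
  b_7=7 ≤ 7
All bounds hold ⇒ YES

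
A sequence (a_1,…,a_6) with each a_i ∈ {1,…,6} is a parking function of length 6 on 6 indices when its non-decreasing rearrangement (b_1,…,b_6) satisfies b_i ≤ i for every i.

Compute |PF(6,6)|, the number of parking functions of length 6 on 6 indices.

16807

|PF(6,6)| = (6−6+1)·(6+1)^(6−1) = 1×16807 = 16807 [KW]
E.g. (4,1,1,3,2,1) → sorted (1,1,1,2,3,4): b_i ≤ i ∀i, a PF.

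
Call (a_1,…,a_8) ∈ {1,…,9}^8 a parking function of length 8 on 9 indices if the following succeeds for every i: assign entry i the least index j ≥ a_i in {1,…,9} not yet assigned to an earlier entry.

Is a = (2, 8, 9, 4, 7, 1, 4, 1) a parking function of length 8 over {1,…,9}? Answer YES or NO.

YES

Order a: b = (1, 1, 2, 4, 4, 7, 8, 9).
  b_1=1 ≤ 2
  b_2=1 ≤ 3
  b_3=2 ≤ 4
  b_4=4 ≤ 5
  b_5=4 ≤ 6
  b_6=7 ≤ 7
  b_7=8 ≤ 8
  b_8=9 ≤ 9
All bounds hold ⇒ YES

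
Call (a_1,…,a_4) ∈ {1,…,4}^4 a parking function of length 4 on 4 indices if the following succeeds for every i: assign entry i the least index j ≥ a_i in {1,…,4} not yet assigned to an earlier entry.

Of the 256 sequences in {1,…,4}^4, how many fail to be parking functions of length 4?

|PF(4,4)| = (4−4+1)·(4+1)^(4−1) = 1 · 125 = 125 (Pollak)
Check (4,4,3,3) → sorted (3,3,4,4): b_1=3>1, not a PF.
4^4 − 125 = 256 − 125 = 131

131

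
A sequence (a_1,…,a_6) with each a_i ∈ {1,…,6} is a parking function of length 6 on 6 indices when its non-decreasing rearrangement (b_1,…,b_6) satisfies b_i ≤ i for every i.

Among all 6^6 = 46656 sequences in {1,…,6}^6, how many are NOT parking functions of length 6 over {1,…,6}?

29849

|PF(6,6)| = (6−6+1)·(6+1)^(6−1) = 1·16807 = 16807 (Pollak)
E.g. (6,4,6,2,6,1) → sorted (1,2,4,6,6,6): b_3=4>3, not a PF.
Total 46656; non-PF = 46656−16807 = 29849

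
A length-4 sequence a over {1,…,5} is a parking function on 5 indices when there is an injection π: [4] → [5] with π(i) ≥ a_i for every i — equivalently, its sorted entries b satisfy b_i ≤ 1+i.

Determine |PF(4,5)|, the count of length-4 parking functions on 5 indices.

432

|PF| = (5+1−4)·(5+1)^{4−1} = 2·216 = 432 (Konheim–Weiss)
Check (3,5,2,2) → sorted (2,2,3,5): b_i ≤ 1+i ∀i, a PF.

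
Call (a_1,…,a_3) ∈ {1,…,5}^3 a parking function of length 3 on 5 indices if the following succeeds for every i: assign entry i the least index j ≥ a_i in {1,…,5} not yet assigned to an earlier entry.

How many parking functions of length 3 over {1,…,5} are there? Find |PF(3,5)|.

|PF| = (6−3)·6^(3−1) = 3·36 = 108 (Konheim–Weiss)
Example (5,1,2) → sorted (1,2,5): b_i ≤ 2+i ∀i, a PF.

108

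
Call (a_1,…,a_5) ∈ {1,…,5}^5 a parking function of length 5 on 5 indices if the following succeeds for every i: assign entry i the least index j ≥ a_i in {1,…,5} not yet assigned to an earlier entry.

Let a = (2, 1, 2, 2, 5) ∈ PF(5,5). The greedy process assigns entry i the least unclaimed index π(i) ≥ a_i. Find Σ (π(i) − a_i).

3

Σπ(i) = 1+…+5 = 15; Σa = 2+1+2+2+5 = 12; disp = 15−12 = 3.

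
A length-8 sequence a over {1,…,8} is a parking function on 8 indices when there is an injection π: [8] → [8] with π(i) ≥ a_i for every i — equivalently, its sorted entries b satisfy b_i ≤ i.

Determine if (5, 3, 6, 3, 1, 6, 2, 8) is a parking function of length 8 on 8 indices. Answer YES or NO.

YES

Rearranged: b = (1, 2, 3, 3, 5, 6, 6, 8).
  b_1=1 ≤ 1
  b_2=2 ≤ 2
  b_3=3 ≤ 3
  b_4=3 ≤ 4
  b_5=5 ≤ 5
  b_6=6 ≤ 6
  b_7=6 ≤ 7
  b_8=8 ≤ 8
All bounds hold ⇒ YES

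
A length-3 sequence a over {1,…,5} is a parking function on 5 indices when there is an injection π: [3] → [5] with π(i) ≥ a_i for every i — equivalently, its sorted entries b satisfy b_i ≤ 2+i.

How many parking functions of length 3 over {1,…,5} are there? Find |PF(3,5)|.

|PF| = (6−3)·6^(3−1) = 3×36 = 108
E.g. (4,4,3) → sorted (3,4,4): b_i ≤ 2+i ∀i, a PF.

108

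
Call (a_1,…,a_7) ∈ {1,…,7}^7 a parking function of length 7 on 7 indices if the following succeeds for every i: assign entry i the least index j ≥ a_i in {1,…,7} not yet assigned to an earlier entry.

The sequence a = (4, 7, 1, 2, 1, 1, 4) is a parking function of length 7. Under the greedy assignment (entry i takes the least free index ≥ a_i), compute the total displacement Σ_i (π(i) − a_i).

8

Σπ = 28 ({1..7} each once); Σa = 4+7+1+2+1+1+4 = 20; disp = 28−20 = 8.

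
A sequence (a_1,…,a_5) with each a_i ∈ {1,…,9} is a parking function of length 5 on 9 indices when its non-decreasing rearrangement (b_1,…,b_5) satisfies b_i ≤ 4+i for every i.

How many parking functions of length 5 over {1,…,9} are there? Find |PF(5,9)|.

50000

Count = (9−5+1)·(9+1)^(5−1) = 5 · 10000 = 50000 [KW]
Check (5,8,5,7,3) → sorted (3,5,5,7,8): b_i ≤ 4+i ∀i, a PF.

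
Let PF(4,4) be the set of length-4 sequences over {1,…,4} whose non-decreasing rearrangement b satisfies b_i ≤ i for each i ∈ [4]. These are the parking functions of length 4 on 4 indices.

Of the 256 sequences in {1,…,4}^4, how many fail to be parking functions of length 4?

Count = 1·5^3 = 1·125 = 125
E.g. (4,2,4,4) → sorted (2,4,4,4): b_1=2>1, not a PF.
Total 256; non-PF = 256−125 = 131

131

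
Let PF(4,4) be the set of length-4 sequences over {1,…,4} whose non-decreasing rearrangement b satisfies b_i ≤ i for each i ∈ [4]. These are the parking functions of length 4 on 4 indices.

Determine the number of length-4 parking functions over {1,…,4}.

125

|PF(4,4)| = (5−4)·5^(4−1) = 1×125 = 125 [KW]
E.g. (1,1,2,2) → sorted (1,1,2,2): b_i ≤ i ∀i, a PF.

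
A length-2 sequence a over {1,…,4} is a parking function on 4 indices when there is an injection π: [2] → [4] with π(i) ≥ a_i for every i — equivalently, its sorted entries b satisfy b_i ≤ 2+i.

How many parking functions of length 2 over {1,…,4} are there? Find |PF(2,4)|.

Count = (4+1−2)·(4+1)^{2−1} = 3×5 = 15 (Pollak)
One tuple (1,2) → sorted (1,2): b_i ≤ 2+i ∀i, a PF.

15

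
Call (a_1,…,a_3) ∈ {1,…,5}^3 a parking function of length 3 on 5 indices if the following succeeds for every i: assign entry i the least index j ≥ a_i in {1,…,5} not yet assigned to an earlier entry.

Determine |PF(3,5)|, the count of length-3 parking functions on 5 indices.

#PF = (5−3+1)·(5+1)^(3−1) = 3·36 = 108 (Konheim–Weiss)
Check (5,2,1) → sorted (1,2,5): b_i ≤ 2+i ∀i, a PF.

108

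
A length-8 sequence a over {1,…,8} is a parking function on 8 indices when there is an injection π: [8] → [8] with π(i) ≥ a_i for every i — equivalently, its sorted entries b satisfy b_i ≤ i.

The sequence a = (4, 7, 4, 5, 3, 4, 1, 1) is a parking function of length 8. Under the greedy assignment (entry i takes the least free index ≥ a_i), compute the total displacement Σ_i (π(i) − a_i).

7

Σπ(i) = 1+…+8 = 36; Σa = 4+7+4+5+3+4+1+1 = 29; disp = 36−29 = 7.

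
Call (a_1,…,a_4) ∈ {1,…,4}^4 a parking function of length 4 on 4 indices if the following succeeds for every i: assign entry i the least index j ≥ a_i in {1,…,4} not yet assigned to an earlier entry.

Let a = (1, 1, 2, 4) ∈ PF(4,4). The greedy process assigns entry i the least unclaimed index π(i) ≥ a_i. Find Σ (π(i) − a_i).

Σπ(i) = 1+…+4 = 10; Σa = 1+1+2+4 = 8; disp = 10−8 = 2.

2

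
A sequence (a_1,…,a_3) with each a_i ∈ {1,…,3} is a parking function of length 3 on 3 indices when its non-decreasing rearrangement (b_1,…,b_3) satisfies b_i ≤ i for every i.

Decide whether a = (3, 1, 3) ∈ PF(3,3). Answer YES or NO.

NO

Sorted: b = (1, 3, 3).
  b_1=1 ≤ 1
  b_2=3 > 2
  fails at i=2 ⇒ NO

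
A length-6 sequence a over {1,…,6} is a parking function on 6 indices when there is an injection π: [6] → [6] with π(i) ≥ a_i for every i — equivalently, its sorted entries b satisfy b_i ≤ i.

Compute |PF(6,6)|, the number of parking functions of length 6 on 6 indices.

16807

Count = (6+1−6)·(6+1)^{6−1} = 1·16807 = 16807 [KW]
E.g. (4,1,5,4,3,1) → sorted (1,1,3,4,4,5): b_i ≤ i ∀i, a PF.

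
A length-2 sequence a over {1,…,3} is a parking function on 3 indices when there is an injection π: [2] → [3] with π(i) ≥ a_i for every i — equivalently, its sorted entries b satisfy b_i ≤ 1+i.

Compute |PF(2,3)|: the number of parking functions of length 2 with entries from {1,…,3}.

8

|PF| = (3−2+1)·(3+1)^(2−1) = 2×4 = 8 [KW]
Check (1,2) → sorted (1,2): b_i ≤ 1+i ∀i, a PF.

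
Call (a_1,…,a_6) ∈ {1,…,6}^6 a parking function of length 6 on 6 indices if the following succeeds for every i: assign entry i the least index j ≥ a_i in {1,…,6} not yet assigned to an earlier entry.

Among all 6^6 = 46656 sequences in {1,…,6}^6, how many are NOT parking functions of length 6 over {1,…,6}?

29849

|PF| = (6+1−6)·(6+1)^{6−1} = 1 · 16807 = 16807
Check (4,4,4,4,5,5) → sorted (4,4,4,4,5,5): b_1=4>1, not a PF.
Total 46656; non-PF = 46656−16807 = 29849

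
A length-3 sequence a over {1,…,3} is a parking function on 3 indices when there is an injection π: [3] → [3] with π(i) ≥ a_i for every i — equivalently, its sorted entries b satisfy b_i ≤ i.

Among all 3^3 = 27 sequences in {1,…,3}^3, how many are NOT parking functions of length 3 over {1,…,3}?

|PF| = (4−3)·4^(3−1) = 1×16 = 16 (Konheim–Weiss)
E.g. (3,2,3) → sorted (2,3,3): b_1=2>1, not a PF.
Total 27; non-PF = 27−16 = 11

11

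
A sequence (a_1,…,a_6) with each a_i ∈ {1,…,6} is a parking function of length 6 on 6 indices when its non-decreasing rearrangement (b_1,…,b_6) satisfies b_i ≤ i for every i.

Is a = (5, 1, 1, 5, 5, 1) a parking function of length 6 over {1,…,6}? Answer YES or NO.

NO

Rearranged: b = (1, 1, 1, 5, 5, 5).
  b_1=1 ≤ 1
  b_2=1 ≤ 2
  b_3=1 ≤ 3
  b_4=5 > 4
  fails at i=4 ⇒ NO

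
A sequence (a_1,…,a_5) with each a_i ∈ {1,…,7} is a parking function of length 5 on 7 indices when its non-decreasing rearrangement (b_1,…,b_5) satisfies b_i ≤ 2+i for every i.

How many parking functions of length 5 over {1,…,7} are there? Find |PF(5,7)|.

12288

|PF| = (8−5)·8^(5−1) = 3×4096 = 12288 (Pollak)
Check (5,7,1,1,1) → sorted (1,1,1,5,7): b_i ≤ 2+i ∀i, a PF.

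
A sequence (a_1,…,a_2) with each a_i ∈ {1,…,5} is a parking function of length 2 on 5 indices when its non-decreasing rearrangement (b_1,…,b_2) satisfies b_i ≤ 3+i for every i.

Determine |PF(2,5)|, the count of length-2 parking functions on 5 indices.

24

#PF = 4·6^1 = 4×6 = 24 (Pollak)
Check (5,3) → sorted (3,5): b_i ≤ 3+i ∀i, a PF.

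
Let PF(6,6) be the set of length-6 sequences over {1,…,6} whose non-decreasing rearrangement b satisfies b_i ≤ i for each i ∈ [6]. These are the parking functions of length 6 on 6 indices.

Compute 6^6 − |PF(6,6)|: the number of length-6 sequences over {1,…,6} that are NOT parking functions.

29849

Count = 1·7^5 = 1×16807 = 16807 (Konheim–Weiss)
E.g. (3,3,6,5,2,2) → sorted (2,2,3,3,5,6): b_1=2>1, not a PF.
6^6 − 16807 = 46656 − 16807 = 29849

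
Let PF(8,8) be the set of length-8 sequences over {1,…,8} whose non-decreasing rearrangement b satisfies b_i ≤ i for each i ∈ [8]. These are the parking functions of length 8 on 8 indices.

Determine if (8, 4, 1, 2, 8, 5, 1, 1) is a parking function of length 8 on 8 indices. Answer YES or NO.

Sorted: b = (1, 1, 1, 2, 4, 5, 8, 8).
  b_1=1 ≤ 1
  b_2=1 ≤ 2
  b_3=1 ≤ 3
  b_4=2 ≤ 4
  b_5=4 ≤ 5
  b_6=5 ≤ 6
  b_7=8 > 7
  fails at i=7 ⇒ NO

NO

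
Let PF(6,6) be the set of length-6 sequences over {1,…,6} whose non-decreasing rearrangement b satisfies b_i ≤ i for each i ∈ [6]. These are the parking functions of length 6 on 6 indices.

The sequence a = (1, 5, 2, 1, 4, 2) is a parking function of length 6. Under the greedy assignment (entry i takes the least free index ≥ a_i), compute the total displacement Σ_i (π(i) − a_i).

Σπ(i) = 1+…+6 = 21; Σa = 1+5+2+1+4+2 = 15; disp = 21−15 = 6.

6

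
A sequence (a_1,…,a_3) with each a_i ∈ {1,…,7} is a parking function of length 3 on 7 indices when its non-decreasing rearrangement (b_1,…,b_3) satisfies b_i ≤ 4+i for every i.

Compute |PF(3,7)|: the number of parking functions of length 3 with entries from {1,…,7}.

|PF| = (7−3+1)·(7+1)^(3−1) = 5×64 = 320 [KW]
Example (6,6,3) → sorted (3,6,6): b_i ≤ 4+i ∀i, a PF.

320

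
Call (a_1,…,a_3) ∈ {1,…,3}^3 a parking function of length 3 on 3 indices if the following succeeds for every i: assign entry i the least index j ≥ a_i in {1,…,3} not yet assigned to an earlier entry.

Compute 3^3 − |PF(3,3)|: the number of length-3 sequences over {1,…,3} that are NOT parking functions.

|PF| = (3−3+1)·(3+1)^(3−1) = 1·16 = 16 (Konheim–Weiss)
One tuple (3,2,2) → sorted (2,2,3): b_1=2>1, not a PF.
Total 27; non-PF = 27−16 = 11

11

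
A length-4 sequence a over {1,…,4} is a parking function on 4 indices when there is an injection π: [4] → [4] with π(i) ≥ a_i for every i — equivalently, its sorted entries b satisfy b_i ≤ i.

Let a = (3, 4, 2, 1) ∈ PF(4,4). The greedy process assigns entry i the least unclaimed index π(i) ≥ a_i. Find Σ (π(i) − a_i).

Σπ(i) = 1+…+4 = 10; Σa = 3+4+2+1 = 10; disp = 10−10 = 0.

0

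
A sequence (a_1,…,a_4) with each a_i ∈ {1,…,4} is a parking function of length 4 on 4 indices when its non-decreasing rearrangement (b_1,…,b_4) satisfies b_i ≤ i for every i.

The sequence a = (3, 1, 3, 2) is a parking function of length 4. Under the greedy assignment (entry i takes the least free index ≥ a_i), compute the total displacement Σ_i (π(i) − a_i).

1

Σπ(i) = 1+…+4 = 10; Σa = 3+1+3+2 = 9; disp = 10−9 = 1.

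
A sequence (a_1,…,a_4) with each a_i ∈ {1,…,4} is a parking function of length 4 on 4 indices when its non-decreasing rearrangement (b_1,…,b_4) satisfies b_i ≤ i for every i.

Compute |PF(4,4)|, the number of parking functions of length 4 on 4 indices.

|PF| = (4+1−4)·(4+1)^{4−1} = 1×125 = 125 [KW]
One tuple (2,3,4,1) → sorted (1,2,3,4): b_i ≤ i ∀i, a PF.

125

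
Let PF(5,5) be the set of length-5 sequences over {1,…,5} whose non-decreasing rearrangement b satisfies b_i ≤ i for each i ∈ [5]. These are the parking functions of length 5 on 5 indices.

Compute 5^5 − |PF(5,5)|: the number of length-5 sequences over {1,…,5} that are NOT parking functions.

1829

|PF(5,5)| = (5−5+1)·(5+1)^(5−1) = 1 · 1296 = 1296 [KW]
E.g. (5,5,5,5,3) → sorted (3,5,5,5,5): b_1=3>1, not a PF.
So 3125 − 1296 = 1829 fail.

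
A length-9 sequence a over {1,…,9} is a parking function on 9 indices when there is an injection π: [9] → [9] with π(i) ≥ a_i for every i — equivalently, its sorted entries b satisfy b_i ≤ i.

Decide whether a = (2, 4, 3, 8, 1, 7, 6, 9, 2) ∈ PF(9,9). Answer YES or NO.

Rearranged: b = (1, 2, 2, 3, 4, 6, 7, 8, 9).
  b_1=1 ≤ 1
  b_2=2 ≤ 2
  b_3=2 ≤ 3
  b_4=3 ≤ 4
  b_5=4 ≤ 5
  b_6=6 ≤ 6
  b_7=7 ≤ 7
  b_8=8 ≤ 8
  b_9=9 ≤ 9
All bounds hold ⇒ YES

YES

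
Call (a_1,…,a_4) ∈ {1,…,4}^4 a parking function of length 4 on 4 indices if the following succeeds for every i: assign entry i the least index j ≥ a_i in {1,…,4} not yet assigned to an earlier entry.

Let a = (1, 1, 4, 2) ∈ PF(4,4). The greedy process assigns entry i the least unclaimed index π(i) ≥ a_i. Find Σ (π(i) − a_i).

2

Σπ = 10 ({1..4} each once); Σa = 1+1+4+2 = 8; disp = 10−8 = 2.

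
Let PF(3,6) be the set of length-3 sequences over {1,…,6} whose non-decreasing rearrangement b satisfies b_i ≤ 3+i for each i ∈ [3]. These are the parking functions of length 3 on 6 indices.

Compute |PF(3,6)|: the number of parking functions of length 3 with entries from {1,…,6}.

|PF| = 4·7^2 = 4·49 = 196 (Pollak)
Example (1,4,6) → sorted (1,4,6): b_i ≤ 3+i ∀i, a PF.

196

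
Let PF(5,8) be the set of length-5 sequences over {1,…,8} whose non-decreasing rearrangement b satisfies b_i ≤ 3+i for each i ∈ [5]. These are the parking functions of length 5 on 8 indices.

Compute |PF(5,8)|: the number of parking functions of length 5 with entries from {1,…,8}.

Count = (8+1−5)·(8+1)^{5−1} = 4×6561 = 26244
Check (7,2,4,3,1) → sorted (1,2,3,4,7): b_i ≤ 3+i ∀i, a PF.

26244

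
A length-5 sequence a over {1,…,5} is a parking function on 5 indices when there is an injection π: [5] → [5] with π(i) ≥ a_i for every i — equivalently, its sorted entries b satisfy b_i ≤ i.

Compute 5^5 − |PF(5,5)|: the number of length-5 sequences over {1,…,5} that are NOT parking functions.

#PF = (5−5+1)·(5+1)^(5−1) = 1·1296 = 1296 (Pollak)
Check (1,4,4,4,5) → sorted (1,4,4,4,5): b_2=4>2, not a PF.
5^5 − 1296 = 3125 − 1296 = 1829

1829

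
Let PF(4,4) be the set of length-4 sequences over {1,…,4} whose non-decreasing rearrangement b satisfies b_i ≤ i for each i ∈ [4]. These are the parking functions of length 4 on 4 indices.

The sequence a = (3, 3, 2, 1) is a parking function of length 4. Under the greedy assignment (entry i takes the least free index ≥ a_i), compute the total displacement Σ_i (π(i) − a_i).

1

Σπ(i) = 1+…+4 = 10; Σa = 3+3+2+1 = 9; disp = 10−9 = 1.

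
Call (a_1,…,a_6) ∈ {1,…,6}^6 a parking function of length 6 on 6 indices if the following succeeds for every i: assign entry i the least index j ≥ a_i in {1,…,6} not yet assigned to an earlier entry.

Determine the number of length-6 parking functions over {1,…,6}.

Count = (7−6)·7^(6−1) = 1×16807 = 16807 (Konheim–Weiss)
E.g. (1,1,3,4,1,3) → sorted (1,1,1,3,3,4): b_i ≤ i ∀i, a PF.

16807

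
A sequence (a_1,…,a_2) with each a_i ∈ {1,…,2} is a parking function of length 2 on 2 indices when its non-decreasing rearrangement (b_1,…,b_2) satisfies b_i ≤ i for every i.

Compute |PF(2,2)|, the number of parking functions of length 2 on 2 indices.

#PF = (3−2)·3^(2−1) = 1 · 3 = 3
Example (2,1) → sorted (1,2): b_i ≤ i ∀i, a PF.

3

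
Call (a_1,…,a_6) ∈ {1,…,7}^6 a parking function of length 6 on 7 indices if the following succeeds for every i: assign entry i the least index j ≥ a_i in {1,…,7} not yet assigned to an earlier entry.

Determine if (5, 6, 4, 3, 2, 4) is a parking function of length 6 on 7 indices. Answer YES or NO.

Sorted: b = (2, 3, 4, 4, 5, 6).
  b_1=2 ≤ 2
  b_2=3 ≤ 3
  b_3=4 ≤ 4
  b_4=4 ≤ 5
  b_5=5 ≤ 6
  b_6=6 ≤ 7
All bounds hold ⇒ YES

YES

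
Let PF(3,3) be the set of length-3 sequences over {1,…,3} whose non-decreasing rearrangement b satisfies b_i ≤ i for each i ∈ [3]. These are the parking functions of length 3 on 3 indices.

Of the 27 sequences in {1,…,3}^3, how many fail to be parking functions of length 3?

Count = (3+1−3)·(3+1)^{3−1} = 1 · 16 = 16 (Konheim–Weiss)
Example (3,3,3) → sorted (3,3,3): b_1=3>1, not a PF.
3^3 − 16 = 27 − 16 = 11

11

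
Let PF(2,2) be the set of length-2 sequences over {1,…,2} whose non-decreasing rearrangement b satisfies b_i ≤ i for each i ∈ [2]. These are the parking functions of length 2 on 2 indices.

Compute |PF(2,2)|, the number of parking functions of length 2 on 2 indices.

|PF(2,2)| = 1·3^1 = 1×3 = 3 (Konheim–Weiss)
E.g. (2,1) → sorted (1,2): b_i ≤ i ∀i, a PF.

3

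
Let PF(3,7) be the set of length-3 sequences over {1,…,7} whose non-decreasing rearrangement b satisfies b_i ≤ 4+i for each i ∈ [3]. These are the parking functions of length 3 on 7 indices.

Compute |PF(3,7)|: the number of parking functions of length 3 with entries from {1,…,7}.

|PF(3,7)| = (7−3+1)·(7+1)^(3−1) = 5×64 = 320
One tuple (3,4,7) → sorted (3,4,7): b_i ≤ 4+i ∀i, a PF.

320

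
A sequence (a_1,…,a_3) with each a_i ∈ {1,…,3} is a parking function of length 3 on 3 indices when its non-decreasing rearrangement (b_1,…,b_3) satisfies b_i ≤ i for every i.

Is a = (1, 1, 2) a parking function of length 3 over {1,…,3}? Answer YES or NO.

YES

Order a: b = (1, 1, 2).
  b_1=1 ≤ 1
  b_2=1 ≤ 2
  b_3=2 ≤ 3
All bounds hold ⇒ YES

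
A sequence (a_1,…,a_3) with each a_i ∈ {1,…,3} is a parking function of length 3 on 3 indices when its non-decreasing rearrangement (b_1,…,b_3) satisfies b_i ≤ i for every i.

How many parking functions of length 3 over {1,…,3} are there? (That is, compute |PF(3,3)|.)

16

Count = (3+1−3)·(3+1)^{3−1} = 1×16 = 16
Example (1,3,1) → sorted (1,1,3): b_i ≤ i ∀i, a PF.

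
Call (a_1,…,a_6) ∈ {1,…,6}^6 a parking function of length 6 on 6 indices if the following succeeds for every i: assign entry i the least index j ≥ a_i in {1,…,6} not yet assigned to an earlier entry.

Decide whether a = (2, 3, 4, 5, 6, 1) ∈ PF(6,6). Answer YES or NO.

Sorted: b = (1, 2, 3, 4, 5, 6).
  b_1=1 ≤ 1
  b_2=2 ≤ 2
  b_3=3 ≤ 3
  b_4=4 ≤ 4
  b_5=5 ≤ 5
  b_6=6 ≤ 6
All bounds hold ⇒ YES

YES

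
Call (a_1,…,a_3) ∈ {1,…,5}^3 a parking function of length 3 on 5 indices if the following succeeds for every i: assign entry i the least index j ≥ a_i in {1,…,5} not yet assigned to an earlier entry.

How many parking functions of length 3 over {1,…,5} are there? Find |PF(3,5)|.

108

#PF = (5−3+1)·(5+1)^(3−1) = 3 · 36 = 108 [KW]
Check (5,3,4) → sorted (3,4,5): b_i ≤ 2+i ∀i, a PF.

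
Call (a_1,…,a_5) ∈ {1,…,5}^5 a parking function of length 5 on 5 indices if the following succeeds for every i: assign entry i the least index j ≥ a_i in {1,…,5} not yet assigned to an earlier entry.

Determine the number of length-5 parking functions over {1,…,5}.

1296

|PF(5,5)| = 1·6^4 = 1·1296 = 1296 (Pollak)
Check (3,4,4,1,1) → sorted (1,1,3,4,4): b_i ≤ i ∀i, a PF.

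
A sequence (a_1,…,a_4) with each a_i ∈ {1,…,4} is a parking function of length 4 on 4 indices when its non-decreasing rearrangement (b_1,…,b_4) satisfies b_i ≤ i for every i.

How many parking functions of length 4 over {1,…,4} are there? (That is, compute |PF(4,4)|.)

#PF = (4+1−4)·(4+1)^{4−1} = 1×125 = 125 (Pollak)
Example (1,1,2,4) → sorted (1,1,2,4): b_i ≤ i ∀i, a PF.

125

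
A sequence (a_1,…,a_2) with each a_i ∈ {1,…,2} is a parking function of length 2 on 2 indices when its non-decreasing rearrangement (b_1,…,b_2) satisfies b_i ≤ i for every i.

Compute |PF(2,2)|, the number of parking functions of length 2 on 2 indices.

3

|PF(2,2)| = (2+1−2)·(2+1)^{2−1} = 1×3 = 3 [KW]
One tuple (1,2) → sorted (1,2): b_i ≤ i ∀i, a PF.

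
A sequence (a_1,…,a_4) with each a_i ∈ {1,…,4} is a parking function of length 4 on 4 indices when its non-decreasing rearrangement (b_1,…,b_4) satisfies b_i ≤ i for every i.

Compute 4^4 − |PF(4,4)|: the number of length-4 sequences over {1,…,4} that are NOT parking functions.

Count = (4+1−4)·(4+1)^{4−1} = 1·125 = 125 [KW]
Check (4,2,4,1) → sorted (1,2,4,4): b_3=4>3, not a PF.
So 256 − 125 = 131 fail.

131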